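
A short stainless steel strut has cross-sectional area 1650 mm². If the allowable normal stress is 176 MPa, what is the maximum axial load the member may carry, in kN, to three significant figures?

290 kN

P_max = σ_allow · A = 176 · 1650 = 290400 N = 290.4 kN.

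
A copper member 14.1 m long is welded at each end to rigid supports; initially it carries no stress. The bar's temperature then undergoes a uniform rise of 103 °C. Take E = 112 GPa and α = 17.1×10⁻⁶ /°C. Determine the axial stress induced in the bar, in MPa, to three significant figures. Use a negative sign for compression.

-197 MPa

Free thermal expansion αLΔT = 17.1e-6 · 14100 · 103 = 24.83 mm.
The walls impose strain ε = −(24.83)/14100 = -1.7613e-03; σ = Eε = 112000 · -1.7613e-03 = -197.3 MPa.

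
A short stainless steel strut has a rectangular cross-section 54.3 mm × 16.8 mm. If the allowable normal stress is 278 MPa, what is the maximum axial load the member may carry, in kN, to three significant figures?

A = 912.2 mm².
P_max = σ_allow · A = 278 · 912.2 = 253600 N = 253.6 kN.

254 kN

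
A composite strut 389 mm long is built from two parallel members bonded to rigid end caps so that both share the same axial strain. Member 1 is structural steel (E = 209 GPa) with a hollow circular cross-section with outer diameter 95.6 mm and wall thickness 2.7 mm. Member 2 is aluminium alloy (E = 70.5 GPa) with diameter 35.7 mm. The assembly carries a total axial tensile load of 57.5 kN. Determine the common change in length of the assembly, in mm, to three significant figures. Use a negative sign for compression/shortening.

0.0951 mm

A_1 = 788 mm².
A_2 = 1001 mm².
Equal strain + equilibrium ⇒ each member carries load in proportion to AE: A₁E₁ = 164700000 N, A₂E₂ = 70570000 N, ΣAE = 235300000 N.
δ = PL/ΣAE = 57500·389/235300000 = 0.09507 mm.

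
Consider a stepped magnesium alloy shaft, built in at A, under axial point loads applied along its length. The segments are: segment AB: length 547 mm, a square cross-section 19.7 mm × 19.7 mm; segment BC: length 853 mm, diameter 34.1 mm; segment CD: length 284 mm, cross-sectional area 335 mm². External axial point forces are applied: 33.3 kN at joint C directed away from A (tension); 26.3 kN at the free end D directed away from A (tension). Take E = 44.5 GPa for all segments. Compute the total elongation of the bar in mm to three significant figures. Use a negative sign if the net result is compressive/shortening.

3.64 mm

Internal axial forces (sectioning from the free end, tension +): N_CD = 26.3 kN, N_BC = 59.6 kN, N_AB = 59.6 kN.
A_AB = 388.1 mm².
A_BC = 913.3 mm².
δ_AB = 59600·547/(388.1·44500) = 1.888 mm
δ_BC = 59600·853/(913.3·44500) = 1.251 mm
δ_CD = 26300·284/(335·44500) = 0.501 mm
δ = Σδ_i = 3.64 mm.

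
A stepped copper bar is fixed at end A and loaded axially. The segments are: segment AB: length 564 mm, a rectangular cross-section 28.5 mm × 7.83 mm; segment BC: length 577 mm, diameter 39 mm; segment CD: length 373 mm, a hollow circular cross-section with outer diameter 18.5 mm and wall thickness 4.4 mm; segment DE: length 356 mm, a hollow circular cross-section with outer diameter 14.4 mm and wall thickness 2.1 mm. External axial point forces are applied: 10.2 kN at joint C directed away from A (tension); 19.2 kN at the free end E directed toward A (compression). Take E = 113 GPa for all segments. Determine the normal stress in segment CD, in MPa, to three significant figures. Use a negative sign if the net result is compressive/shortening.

-98.5 MPa

Internal axial forces (sectioning from the free end, tension +): N_DE = -19.2 kN, N_CD = -19.2 kN, N_BC = -9 kN, N_AB = -9 kN.
A_CD = 194.9 mm².
σ_CD = N_CD/A_CD = -19200/194.9 = -98.51 MPa.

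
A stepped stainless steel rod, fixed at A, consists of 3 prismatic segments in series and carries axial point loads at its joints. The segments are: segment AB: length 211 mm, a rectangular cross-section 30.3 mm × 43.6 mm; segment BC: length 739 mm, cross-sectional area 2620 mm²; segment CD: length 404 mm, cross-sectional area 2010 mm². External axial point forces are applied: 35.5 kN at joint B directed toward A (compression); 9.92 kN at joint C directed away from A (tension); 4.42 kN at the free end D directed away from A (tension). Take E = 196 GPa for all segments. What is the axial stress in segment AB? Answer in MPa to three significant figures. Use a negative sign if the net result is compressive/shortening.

Internal axial forces (sectioning from the free end, tension +): N_CD = 4.42 kN, N_BC = 14.34 kN, N_AB = -21.16 kN.
A_AB = 1321 mm².
σ_AB = N_AB/A_AB = -21160/1321 = -16.02 MPa.

-16.0 MPa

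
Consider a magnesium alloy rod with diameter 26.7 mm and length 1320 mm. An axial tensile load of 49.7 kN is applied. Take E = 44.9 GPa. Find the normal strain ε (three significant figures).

0.00198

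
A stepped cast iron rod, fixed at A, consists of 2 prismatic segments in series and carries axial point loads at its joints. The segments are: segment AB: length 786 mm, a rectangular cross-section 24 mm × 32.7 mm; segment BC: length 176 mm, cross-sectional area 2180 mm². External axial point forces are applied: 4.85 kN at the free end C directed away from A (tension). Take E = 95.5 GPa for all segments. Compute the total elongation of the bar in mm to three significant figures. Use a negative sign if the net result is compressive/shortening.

0.0550 mm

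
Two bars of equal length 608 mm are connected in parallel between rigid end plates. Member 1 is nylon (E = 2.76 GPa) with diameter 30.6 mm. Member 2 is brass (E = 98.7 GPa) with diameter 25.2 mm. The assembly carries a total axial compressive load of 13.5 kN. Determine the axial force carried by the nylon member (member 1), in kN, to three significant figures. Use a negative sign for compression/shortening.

A_1 = 735.4 mm².
A_2 = 498.8 mm².
Equal strain + equilibrium ⇒ each member carries load in proportion to AE: A₁E₁ = 2030000 N, A₂E₂ = 49230000 N, ΣAE = 51260000 N.
F₁ = P·A₁E₁/ΣAE = -13500·2030000/51260000 = -534.6 N.

-0.535 kN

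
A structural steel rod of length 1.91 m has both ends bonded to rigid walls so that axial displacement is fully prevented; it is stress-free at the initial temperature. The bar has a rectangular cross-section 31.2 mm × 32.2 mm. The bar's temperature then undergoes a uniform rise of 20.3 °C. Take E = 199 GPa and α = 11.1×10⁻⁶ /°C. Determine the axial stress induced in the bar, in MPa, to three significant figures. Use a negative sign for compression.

Free thermal expansion αLΔT = 11.1e-6 · 1910 · 20.3 = 0.4304 mm.
The walls impose strain ε = −(0.4304)/1910 = -2.2533e-04; σ = Eε = 199000 · -2.2533e-04 = -44.84 MPa.

-44.8 MPa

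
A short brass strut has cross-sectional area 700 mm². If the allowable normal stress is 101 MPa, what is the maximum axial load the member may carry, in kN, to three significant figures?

70.7 kN

P_max = σ_allow · A = 101 · 700 = 70700 N = 70.7 kN.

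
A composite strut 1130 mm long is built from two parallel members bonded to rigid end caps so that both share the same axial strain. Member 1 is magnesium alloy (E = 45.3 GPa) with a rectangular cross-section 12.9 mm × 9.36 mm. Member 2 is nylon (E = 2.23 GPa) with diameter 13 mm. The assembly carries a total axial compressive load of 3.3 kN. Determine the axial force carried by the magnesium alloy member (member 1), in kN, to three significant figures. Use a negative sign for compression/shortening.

A_1 = 120.7 mm².
A_2 = 132.7 mm².
Equal strain + equilibrium ⇒ each member carries load in proportion to AE: A₁E₁ = 5470000 N, A₂E₂ = 296000 N, ΣAE = 5766000 N.
F₁ = P·A₁E₁/ΣAE = -3300·5470000/5766000 = -3131 N.

-3.13 kN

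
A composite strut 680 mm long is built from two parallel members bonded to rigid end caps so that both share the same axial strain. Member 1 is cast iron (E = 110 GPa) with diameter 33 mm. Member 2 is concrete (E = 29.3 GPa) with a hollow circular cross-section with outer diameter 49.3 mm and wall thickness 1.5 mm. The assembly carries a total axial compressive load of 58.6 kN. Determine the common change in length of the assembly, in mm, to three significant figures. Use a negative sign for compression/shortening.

A_1 = 855.3 mm².
A_2 = 225.3 mm².
Equal strain + equilibrium ⇒ each member carries load in proportion to AE: A₁E₁ = 94080000 N, A₂E₂ = 6600000 N, ΣAE = 100700000 N.
δ = PL/ΣAE = -58600·680/100700000 = -0.3958 mm.

-0.396 mm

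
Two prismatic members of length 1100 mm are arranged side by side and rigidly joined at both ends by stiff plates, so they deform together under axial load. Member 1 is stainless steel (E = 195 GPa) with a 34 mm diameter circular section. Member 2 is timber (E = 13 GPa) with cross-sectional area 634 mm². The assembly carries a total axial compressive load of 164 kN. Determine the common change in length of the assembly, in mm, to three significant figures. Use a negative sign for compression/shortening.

A_1 = 907.9 mm².
Equal strain + equilibrium ⇒ each member carries load in proportion to AE: A₁E₁ = 177000000 N, A₂E₂ = 8242000 N, ΣAE = 185300000 N.
δ = PL/ΣAE = -164000·1100/185300000 = -0.9736 mm.

-0.974 mm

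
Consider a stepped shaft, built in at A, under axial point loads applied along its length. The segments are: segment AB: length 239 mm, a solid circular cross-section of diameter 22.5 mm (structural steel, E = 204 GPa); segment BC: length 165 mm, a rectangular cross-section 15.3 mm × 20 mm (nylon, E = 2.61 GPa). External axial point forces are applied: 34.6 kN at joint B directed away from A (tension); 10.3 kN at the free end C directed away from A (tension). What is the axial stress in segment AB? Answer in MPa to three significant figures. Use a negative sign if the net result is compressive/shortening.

113 MPa

Internal axial forces (sectioning from the free end, tension +): N_BC = 10.3 kN, N_AB = 44.9 kN.
A_AB = 397.6 mm².
σ_AB = N_AB/A_AB = 44900/397.6 = 112.9 MPa.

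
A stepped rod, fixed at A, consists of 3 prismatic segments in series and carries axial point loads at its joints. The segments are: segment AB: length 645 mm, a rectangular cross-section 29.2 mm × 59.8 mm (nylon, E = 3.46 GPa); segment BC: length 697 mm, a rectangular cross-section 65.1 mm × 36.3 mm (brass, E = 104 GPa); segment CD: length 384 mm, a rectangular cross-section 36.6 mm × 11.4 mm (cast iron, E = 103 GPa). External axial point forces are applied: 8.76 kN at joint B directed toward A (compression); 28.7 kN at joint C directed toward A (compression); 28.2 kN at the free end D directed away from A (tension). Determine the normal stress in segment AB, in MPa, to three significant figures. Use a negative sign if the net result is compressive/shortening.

Internal axial forces (sectioning from the free end, tension +): N_CD = 28.2 kN, N_BC = -0.5 kN, N_AB = -9.26 kN.
A_AB = 1746 mm².
σ_AB = N_AB/A_AB = -9260/1746 = -5.303 MPa.

-5.30 MPa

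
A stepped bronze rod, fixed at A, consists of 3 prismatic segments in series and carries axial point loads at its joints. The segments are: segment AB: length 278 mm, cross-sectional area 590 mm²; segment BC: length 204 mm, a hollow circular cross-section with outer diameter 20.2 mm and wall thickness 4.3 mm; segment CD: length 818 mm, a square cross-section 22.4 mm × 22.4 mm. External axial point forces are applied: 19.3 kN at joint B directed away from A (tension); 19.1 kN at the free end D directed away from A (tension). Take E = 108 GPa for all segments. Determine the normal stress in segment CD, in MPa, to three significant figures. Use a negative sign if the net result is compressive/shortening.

38.1 MPa

Internal axial forces (sectioning from the free end, tension +): N_CD = 19.1 kN, N_BC = 19.1 kN, N_AB = 38.4 kN.
A_CD = 501.8 mm².
σ_CD = N_CD/A_CD = 19100/501.8 = 38.07 MPa.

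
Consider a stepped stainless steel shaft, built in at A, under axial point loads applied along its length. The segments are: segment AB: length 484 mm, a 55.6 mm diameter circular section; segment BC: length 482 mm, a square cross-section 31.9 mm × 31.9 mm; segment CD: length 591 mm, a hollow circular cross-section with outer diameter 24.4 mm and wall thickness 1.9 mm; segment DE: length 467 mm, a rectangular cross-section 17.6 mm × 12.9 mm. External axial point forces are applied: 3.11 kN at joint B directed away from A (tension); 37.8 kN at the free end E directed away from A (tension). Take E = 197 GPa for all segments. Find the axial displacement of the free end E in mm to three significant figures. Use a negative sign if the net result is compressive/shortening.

1.37 mm

Internal axial forces (sectioning from the free end, tension +): N_DE = 37.8 kN, N_CD = 37.8 kN, N_BC = 37.8 kN, N_AB = 40.91 kN.
A_AB = 2428 mm².
A_BC = 1018 mm².
A_CD = 134.3 mm².
A_DE = 227 mm².
δ_AB = 40910·484/(2428·197000) = 0.0414 mm
δ_BC = 37800·482/(1018·197000) = 0.09088 mm
δ_CD = 37800·591/(134.3·197000) = 0.8444 mm
δ_DE = 37800·467/(227·197000) = 0.3947 mm
δ = Σδ_i = 1.371 mm.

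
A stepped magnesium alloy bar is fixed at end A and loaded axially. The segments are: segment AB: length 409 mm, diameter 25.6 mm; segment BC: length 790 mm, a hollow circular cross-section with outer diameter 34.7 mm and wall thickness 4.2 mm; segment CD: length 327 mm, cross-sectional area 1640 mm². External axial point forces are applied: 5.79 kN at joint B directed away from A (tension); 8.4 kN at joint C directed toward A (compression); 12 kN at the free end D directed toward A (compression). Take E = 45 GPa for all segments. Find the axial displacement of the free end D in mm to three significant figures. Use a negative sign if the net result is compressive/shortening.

-1.20 mm

Internal axial forces (sectioning from the free end, tension +): N_CD = -12 kN, N_BC = -20.4 kN, N_AB = -14.61 kN.
A_AB = 514.7 mm².
A_BC = 402.4 mm².
δ_AB = -14610·409/(514.7·45000) = -0.258 mm
δ_BC = -20400·790/(402.4·45000) = -0.8899 mm
δ_CD = -12000·327/(1640·45000) = -0.05317 mm
δ = Σδ_i = -1.201 mm.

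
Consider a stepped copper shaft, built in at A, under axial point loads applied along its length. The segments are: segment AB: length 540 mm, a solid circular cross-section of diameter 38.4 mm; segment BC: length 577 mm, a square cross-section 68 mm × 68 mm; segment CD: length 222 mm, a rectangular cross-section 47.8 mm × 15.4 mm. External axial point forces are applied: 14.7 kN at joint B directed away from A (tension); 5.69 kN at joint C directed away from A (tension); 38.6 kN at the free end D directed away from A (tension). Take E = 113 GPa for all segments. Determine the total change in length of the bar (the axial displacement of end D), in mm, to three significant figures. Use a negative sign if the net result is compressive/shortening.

0.395 mm

Internal axial forces (sectioning from the free end, tension +): N_CD = 38.6 kN, N_BC = 44.29 kN, N_AB = 58.99 kN.
A_AB = 1158 mm².
A_BC = 4624 mm².
A_CD = 736.1 mm².
δ_AB = 58990·540/(1158·113000) = 0.2434 mm
δ_BC = 44290·577/(4624·113000) = 0.04891 mm
δ_CD = 38600·222/(736.1·113000) = 0.103 mm
δ = Σδ_i = 0.3953 mm.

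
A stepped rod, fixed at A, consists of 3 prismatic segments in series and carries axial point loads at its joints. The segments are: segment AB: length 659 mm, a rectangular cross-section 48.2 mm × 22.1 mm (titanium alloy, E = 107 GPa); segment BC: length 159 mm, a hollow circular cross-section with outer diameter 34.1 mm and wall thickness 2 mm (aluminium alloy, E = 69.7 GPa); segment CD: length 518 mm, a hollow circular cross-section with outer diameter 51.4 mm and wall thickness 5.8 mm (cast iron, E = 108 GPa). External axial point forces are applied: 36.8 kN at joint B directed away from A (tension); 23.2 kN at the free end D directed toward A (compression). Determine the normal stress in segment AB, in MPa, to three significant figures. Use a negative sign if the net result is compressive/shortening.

Internal axial forces (sectioning from the free end, tension +): N_CD = -23.2 kN, N_BC = -23.2 kN, N_AB = 13.6 kN.
A_AB = 1065 mm².
σ_AB = N_AB/A_AB = 13600/1065 = 12.77 MPa.

12.8 MPa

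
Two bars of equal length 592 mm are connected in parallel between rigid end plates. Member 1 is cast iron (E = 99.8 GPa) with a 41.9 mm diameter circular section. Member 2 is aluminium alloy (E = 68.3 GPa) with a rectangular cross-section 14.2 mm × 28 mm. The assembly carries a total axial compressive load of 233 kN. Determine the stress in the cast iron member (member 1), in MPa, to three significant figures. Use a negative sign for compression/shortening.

A_1 = 1379 mm².
A_2 = 397.6 mm².
Equal strain + equilibrium ⇒ each member carries load in proportion to AE: A₁E₁ = 137600000 N, A₂E₂ = 27160000 N, ΣAE = 164800000 N.
σ₁ = P·E₁/ΣAE = -233000·99800/164800000 = -141.1 MPa.

-141 MPa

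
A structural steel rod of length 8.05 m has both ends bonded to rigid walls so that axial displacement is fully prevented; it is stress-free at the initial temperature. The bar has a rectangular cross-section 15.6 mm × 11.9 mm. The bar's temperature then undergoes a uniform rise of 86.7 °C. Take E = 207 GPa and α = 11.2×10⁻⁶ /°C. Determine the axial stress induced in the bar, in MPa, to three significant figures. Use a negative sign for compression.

-201 MPa

Free thermal expansion αLΔT = 11.2e-6 · 8050 · 86.7 = 7.817 mm.
The walls impose strain ε = −(7.817)/8050 = -9.7104e-04; σ = Eε = 207000 · -9.7104e-04 = -201 MPa.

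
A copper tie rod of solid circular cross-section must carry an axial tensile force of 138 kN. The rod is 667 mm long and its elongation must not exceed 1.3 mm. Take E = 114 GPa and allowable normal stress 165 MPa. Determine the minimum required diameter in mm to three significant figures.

Required area A ≥ P/σ_allow = 138000/165 = 836.4 mm².
For a solid circular section, d ≥ √(4A/π) = 32.63 mm.
Elongation limit: A ≥ PL/(Eδ_allow) = 138000·667/(114000·1.3) = 621.1 mm² ⇒ d ≥ 28.12 mm.
The stress limit governs.

32.6 mm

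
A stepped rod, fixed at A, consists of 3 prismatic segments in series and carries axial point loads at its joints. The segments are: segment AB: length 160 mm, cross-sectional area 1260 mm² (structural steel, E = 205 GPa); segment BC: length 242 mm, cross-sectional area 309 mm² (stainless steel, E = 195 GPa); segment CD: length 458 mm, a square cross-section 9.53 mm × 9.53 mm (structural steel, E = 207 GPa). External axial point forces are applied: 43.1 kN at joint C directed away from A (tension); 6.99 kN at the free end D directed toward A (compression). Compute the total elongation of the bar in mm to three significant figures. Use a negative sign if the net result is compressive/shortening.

Internal axial forces (sectioning from the free end, tension +): N_CD = -6.99 kN, N_BC = 36.11 kN, N_AB = 36.11 kN.
A_CD = 90.82 mm².
δ_AB = 36110·160/(1260·205000) = 0.02237 mm
δ_BC = 36110·242/(309·195000) = 0.145 mm
δ_CD = -6990·458/(90.82·207000) = -0.1703 mm
δ = Σδ_i = -0.002894 mm.

-0.00289 mm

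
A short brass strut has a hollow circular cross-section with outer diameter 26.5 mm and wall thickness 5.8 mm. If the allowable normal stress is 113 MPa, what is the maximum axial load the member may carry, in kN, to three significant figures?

42.6 kN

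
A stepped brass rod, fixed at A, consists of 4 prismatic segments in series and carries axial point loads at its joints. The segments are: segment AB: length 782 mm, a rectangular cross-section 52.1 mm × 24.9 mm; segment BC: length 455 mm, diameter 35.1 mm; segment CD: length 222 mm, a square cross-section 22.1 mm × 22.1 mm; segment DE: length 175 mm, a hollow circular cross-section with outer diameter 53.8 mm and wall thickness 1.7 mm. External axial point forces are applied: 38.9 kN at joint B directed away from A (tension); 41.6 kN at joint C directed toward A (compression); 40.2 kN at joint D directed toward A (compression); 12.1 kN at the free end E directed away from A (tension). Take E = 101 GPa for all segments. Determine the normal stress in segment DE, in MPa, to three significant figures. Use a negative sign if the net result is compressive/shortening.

Internal axial forces (sectioning from the free end, tension +): N_DE = 12.1 kN, N_CD = -28.1 kN, N_BC = -69.7 kN, N_AB = -30.8 kN.
A_DE = 278.3 mm².
σ_DE = N_DE/A_DE = 12100/278.3 = 43.49 MPa.

43.5 MPa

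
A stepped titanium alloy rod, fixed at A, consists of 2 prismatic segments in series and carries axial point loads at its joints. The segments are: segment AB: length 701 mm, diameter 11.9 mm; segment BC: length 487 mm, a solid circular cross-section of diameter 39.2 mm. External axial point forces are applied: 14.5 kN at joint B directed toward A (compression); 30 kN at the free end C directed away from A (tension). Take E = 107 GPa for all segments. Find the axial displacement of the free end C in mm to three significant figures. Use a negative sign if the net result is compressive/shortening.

Internal axial forces (sectioning from the free end, tension +): N_BC = 30 kN, N_AB = 15.5 kN.
A_AB = 111.2 mm².
A_BC = 1207 mm².
δ_AB = 15500·701/(111.2·107000) = 0.913 mm
δ_BC = 30000·487/(1207·107000) = 0.1131 mm
δ = Σδ_i = 1.026 mm.

1.03 mm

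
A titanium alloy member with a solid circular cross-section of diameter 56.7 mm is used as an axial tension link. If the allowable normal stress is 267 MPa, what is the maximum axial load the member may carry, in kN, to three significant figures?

A = 2525 mm².
P_max = σ_allow · A = 267 · 2525 = 674200 N = 674.2 kN.

674 kN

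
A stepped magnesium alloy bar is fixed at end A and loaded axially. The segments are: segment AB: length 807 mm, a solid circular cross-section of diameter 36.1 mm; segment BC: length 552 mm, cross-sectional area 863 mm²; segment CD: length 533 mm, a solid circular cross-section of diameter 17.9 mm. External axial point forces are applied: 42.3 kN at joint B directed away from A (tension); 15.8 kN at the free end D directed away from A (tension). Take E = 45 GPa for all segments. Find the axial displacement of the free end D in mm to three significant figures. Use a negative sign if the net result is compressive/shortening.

Internal axial forces (sectioning from the free end, tension +): N_CD = 15.8 kN, N_BC = 15.8 kN, N_AB = 58.1 kN.
A_AB = 1024 mm².
A_CD = 251.6 mm².
δ_AB = 58100·807/(1024·45000) = 1.018 mm
δ_BC = 15800·552/(863·45000) = 0.2246 mm
δ_CD = 15800·533/(251.6·45000) = 0.7437 mm
δ = Σδ_i = 1.986 mm.

1.99 mm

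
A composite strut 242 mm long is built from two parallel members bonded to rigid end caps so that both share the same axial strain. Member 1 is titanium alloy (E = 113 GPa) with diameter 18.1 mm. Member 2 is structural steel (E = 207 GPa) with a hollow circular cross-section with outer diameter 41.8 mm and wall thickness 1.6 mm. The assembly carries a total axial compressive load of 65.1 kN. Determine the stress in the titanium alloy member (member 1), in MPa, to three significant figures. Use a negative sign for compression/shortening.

A_1 = 257.3 mm².
A_2 = 202.1 mm².
Equal strain + equilibrium ⇒ each member carries load in proportion to AE: A₁E₁ = 29080000 N, A₂E₂ = 41830000 N, ΣAE = 70900000 N.
σ₁ = P·E₁/ΣAE = -65100·113000/70900000 = -103.8 MPa.

-104 MPa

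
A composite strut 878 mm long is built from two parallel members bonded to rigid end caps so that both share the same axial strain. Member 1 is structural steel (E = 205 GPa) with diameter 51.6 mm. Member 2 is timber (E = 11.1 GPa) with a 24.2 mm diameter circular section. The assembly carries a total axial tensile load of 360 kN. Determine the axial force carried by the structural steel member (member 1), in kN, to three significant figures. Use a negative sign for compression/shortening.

356 kN

A_1 = 2091 mm².
A_2 = 460 mm².
Equal strain + equilibrium ⇒ each member carries load in proportion to AE: A₁E₁ = 428700000 N, A₂E₂ = 5106000 N, ΣAE = 433800000 N.
F₁ = P·A₁E₁/ΣAE = 360000·428700000/433800000 = 355800 N.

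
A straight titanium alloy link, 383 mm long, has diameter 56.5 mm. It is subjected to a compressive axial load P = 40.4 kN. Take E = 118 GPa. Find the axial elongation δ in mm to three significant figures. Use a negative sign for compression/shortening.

-0.0523 mm

A = 2507 mm².
δ_mech = NL/(AE) = -40400·383/(2507·118000) = -0.0523 mm.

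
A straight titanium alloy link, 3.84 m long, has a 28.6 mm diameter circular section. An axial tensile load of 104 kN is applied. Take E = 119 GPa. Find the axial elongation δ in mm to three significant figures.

5.22 mm

A = 642.4 mm².
δ_mech = NL/(AE) = 104000·3840/(642.4·119000) = 5.224 mm.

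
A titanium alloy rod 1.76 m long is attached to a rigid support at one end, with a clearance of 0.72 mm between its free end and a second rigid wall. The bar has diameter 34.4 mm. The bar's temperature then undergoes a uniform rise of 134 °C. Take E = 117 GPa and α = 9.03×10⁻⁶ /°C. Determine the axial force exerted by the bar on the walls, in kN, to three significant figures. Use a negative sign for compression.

-87.1 kN

Free thermal expansion αLΔT = 9.03e-6 · 1760 · 134 = 2.13 mm.
The walls engage after the gap closes; constrained expansion = 2.13 − 0.72 = 1.41 mm.
The walls impose strain ε = −(1.41)/1760 = -8.0093e-04; σ = Eε = 117000 · -8.0093e-04 = -93.71 MPa.
Wall reaction R = σ·A = -93.71·929.4 = -87090 N = -87.09 kN.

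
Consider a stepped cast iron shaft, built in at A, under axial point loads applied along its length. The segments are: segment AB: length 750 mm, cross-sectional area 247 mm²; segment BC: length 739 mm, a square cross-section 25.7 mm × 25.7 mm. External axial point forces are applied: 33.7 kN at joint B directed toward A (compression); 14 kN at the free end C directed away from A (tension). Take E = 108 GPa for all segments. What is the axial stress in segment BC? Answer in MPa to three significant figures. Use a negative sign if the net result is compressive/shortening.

21.2 MPa

Internal axial forces (sectioning from the free end, tension +): N_BC = 14 kN, N_AB = -19.7 kN.
A_BC = 660.5 mm².
σ_BC = N_BC/A_BC = 14000/660.5 = 21.2 MPa.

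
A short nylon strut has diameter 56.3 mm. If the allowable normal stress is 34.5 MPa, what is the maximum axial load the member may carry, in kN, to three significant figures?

A = 2489 mm².
P_max = σ_allow · A = 34.5 · 2489 = 85890 N = 85.89 kN.

85.9 kN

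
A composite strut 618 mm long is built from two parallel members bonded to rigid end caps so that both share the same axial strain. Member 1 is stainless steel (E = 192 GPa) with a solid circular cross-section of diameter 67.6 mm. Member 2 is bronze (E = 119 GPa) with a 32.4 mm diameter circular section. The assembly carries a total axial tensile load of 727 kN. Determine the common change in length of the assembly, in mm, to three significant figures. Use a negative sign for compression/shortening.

0.571 mm

A_1 = 3589 mm².
A_2 = 824.5 mm².
Equal strain + equilibrium ⇒ each member carries load in proportion to AE: A₁E₁ = 689100000 N, A₂E₂ = 98110000 N, ΣAE = 787200000 N.
δ = PL/ΣAE = 727000·618/787200000 = 0.5707 mm.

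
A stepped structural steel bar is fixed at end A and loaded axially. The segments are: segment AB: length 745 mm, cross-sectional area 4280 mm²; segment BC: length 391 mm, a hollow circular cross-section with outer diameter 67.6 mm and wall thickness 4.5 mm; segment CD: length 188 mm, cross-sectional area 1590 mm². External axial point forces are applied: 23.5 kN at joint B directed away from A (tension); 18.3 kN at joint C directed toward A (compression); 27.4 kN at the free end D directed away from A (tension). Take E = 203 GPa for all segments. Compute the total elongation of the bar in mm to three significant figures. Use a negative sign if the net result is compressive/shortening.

0.0636 mm

Internal axial forces (sectioning from the free end, tension +): N_CD = 27.4 kN, N_BC = 9.1 kN, N_AB = 32.6 kN.
A_BC = 892.1 mm².
δ_AB = 32600·745/(4280·203000) = 0.02795 mm
δ_BC = 9100·391/(892.1·203000) = 0.01965 mm
δ_CD = 27400·188/(1590·203000) = 0.01596 mm
δ = Σδ_i = 0.06356 mm.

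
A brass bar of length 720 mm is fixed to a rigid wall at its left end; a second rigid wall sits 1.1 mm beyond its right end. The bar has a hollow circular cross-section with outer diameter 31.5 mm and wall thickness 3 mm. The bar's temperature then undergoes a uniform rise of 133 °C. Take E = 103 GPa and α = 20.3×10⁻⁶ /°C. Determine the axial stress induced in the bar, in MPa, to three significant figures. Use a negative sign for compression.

-121 MPa

Free thermal expansion αLΔT = 20.3e-6 · 720 · 133 = 1.944 mm.
The walls engage after the gap closes; constrained expansion = 1.944 − 1.1 = 0.8439 mm.
The walls impose strain ε = −(0.8439)/720 = -1.1721e-03; σ = Eε = 103000 · -1.1721e-03 = -120.7 MPa.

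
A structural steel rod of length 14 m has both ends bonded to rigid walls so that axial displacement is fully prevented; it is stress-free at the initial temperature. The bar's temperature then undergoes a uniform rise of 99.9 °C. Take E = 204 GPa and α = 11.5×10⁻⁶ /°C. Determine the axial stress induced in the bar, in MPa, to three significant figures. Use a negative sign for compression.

-234 MPa

Free thermal expansion αLΔT = 11.5e-6 · 14000 · 99.9 = 16.08 mm.
The walls impose strain ε = −(16.08)/14000 = -1.1489e-03; σ = Eε = 204000 · -1.1489e-03 = -234.4 MPa.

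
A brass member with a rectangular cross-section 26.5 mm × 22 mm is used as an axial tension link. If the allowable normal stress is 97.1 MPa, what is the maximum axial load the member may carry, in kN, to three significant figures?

56.6 kN

A = 583 mm².
P_max = σ_allow · A = 97.1 · 583 = 56610 N = 56.61 kN.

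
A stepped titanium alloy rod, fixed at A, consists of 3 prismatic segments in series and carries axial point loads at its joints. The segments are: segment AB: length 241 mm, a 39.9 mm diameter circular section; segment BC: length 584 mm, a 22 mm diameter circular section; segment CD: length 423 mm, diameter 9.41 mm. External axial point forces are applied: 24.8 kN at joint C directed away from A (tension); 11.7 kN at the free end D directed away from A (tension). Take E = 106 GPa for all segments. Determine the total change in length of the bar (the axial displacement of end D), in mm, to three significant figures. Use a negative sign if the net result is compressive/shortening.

1.27 mm

Internal axial forces (sectioning from the free end, tension +): N_CD = 11.7 kN, N_BC = 36.5 kN, N_AB = 36.5 kN.
A_AB = 1250 mm².
A_BC = 380.1 mm².
A_CD = 69.55 mm².
δ_AB = 36500·241/(1250·106000) = 0.06637 mm
δ_BC = 36500·584/(380.1·106000) = 0.529 mm
δ_CD = 11700·423/(69.55·106000) = 0.6714 mm
δ = Σδ_i = 1.267 mm.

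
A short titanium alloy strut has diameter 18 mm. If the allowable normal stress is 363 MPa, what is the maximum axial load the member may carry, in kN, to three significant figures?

92.4 kN

A = 254.5 mm².
P_max = σ_allow · A = 363 · 254.5 = 92370 N = 92.37 kN.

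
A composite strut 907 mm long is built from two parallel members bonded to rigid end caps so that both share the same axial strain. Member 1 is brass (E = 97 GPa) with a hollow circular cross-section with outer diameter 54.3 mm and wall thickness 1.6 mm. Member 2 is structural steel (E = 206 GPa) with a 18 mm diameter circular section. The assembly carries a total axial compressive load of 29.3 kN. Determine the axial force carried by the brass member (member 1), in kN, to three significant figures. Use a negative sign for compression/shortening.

-9.64 kN

A_1 = 264.9 mm².
A_2 = 254.5 mm².
Equal strain + equilibrium ⇒ each member carries load in proportion to AE: A₁E₁ = 25700000 N, A₂E₂ = 52420000 N, ΣAE = 78120000 N.
F₁ = P·A₁E₁/ΣAE = -29300·25700000/78120000 = -9638 N.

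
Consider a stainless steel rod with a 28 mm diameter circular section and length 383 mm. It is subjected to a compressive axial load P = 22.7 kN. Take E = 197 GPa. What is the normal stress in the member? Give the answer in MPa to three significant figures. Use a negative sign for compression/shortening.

A = 615.8 mm².
σ = N/A = -22700/615.8 = -36.87 MPa.

-36.9 MPa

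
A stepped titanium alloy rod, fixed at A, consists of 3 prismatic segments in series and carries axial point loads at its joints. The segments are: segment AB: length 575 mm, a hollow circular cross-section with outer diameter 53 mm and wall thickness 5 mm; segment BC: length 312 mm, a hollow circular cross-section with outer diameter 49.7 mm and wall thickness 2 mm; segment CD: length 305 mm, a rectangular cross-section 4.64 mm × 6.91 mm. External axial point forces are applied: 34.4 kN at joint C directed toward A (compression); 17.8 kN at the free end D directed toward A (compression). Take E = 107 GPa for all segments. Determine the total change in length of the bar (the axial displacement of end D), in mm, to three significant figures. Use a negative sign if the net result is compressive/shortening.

-2.46 mm

Internal axial forces (sectioning from the free end, tension +): N_CD = -17.8 kN, N_BC = -52.2 kN, N_AB = -52.2 kN.
A_AB = 754 mm².
A_BC = 299.7 mm².
A_CD = 32.06 mm².
δ_AB = -52200·575/(754·107000) = -0.372 mm
δ_BC = -52200·312/(299.7·107000) = -0.5079 mm
δ_CD = -17800·305/(32.06·107000) = -1.582 mm
δ = Σδ_i = -2.462 mm.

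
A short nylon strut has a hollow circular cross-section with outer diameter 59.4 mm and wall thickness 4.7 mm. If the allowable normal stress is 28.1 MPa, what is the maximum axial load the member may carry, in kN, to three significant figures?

A = 807.7 mm².
P_max = σ_allow · A = 28.1 · 807.7 = 22700 N = 22.7 kN.

22.7 kN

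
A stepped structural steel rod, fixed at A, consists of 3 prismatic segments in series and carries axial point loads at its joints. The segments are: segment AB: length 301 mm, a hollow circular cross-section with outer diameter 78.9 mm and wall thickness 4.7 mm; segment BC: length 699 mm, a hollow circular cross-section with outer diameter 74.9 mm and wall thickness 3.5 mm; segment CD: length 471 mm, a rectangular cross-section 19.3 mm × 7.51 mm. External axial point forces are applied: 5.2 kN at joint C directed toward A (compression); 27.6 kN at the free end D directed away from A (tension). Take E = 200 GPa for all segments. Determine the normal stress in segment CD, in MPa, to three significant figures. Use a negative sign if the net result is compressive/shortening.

190 MPa

Internal axial forces (sectioning from the free end, tension +): N_CD = 27.6 kN, N_BC = 22.4 kN, N_AB = 22.4 kN.
A_CD = 144.9 mm².
σ_CD = N_CD/A_CD = 27600/144.9 = 190.4 MPa.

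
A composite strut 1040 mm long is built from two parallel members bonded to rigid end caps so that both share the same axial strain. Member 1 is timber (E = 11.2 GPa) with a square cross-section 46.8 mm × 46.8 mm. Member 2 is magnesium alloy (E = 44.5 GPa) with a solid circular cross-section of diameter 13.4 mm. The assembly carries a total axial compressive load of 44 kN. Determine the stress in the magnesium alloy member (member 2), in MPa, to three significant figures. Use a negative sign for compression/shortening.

A_1 = 2190 mm².
A_2 = 141 mm².
Equal strain + equilibrium ⇒ each member carries load in proportion to AE: A₁E₁ = 24530000 N, A₂E₂ = 6276000 N, ΣAE = 30810000 N.
σ₂ = P·E₂/ΣAE = -44000·44500/30810000 = -63.56 MPa.

-63.6 MPa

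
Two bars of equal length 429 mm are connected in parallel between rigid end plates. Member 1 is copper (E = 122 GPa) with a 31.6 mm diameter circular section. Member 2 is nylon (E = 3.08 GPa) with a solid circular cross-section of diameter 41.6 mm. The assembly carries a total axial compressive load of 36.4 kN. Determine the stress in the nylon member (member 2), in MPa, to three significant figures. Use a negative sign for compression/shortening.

A_1 = 784.3 mm².
A_2 = 1359 mm².
Equal strain + equilibrium ⇒ each member carries load in proportion to AE: A₁E₁ = 95680000 N, A₂E₂ = 4186000 N, ΣAE = 99870000 N.
σ₂ = P·E₂/ΣAE = -36400·3080/99870000 = -1.123 MPa.

-1.12 MPa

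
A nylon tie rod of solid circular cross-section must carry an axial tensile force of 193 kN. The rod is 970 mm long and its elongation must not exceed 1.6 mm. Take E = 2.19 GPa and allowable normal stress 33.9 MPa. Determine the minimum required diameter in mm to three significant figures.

Required area A ≥ P/σ_allow = 193000/33.9 = 5693 mm².
For a solid circular section, d ≥ √(4A/π) = 85.14 mm.
Elongation limit: A ≥ PL/(Eδ_allow) = 193000·970/(2190·1.6) = 53430 mm² ⇒ d ≥ 260.8 mm.
The elongation limit governs.

261 mm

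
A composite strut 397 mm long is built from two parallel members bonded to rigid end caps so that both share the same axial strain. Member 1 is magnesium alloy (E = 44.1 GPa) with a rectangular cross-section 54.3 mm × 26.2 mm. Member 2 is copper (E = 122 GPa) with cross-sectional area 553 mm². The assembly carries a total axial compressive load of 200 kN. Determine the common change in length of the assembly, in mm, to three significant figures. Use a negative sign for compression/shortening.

-0.610 mm

A_1 = 1423 mm².
Equal strain + equilibrium ⇒ each member carries load in proportion to AE: A₁E₁ = 62740000 N, A₂E₂ = 67470000 N, ΣAE = 130200000 N.
δ = PL/ΣAE = -200000·397/130200000 = -0.6098 mm.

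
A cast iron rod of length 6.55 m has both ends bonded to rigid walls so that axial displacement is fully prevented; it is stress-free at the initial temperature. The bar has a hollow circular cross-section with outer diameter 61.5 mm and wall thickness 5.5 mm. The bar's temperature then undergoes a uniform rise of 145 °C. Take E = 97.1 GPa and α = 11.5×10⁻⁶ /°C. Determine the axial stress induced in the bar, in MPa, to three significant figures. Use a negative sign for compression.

-162 MPa

Free thermal expansion αLΔT = 11.5e-6 · 6550 · 145 = 10.92 mm.
The walls impose strain ε = −(10.92)/6550 = -1.6675e-03; σ = Eε = 97100 · -1.6675e-03 = -161.9 MPa.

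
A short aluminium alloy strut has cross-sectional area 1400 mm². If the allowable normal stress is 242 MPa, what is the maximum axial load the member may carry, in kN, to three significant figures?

339 kN

P_max = σ_allow · A = 242 · 1400 = 338800 N = 338.8 kN.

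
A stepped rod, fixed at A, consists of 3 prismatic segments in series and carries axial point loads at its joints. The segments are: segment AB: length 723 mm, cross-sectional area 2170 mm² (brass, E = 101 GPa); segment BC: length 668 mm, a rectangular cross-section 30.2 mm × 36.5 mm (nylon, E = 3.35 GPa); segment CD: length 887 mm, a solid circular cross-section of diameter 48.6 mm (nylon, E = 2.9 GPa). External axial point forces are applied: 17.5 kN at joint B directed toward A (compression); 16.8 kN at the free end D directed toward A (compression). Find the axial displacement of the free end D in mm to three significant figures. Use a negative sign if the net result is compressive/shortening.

-5.92 mm

Internal axial forces (sectioning from the free end, tension +): N_CD = -16.8 kN, N_BC = -16.8 kN, N_AB = -34.3 kN.
A_BC = 1102 mm².
A_CD = 1855 mm².
δ_AB = -34300·723/(2170·101000) = -0.1131 mm
δ_BC = -16800·668/(1102·3350) = -3.039 mm
δ_CD = -16800·887/(1855·2900) = -2.77 mm
δ = Σδ_i = -5.922 mm.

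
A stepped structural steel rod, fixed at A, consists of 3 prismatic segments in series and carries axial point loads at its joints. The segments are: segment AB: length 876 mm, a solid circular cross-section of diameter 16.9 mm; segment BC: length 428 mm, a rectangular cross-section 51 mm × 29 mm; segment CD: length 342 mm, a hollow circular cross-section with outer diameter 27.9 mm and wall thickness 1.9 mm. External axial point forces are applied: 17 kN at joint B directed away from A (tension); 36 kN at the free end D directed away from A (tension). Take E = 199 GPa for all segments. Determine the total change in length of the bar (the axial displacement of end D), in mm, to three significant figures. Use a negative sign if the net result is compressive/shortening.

1.49 mm

Internal axial forces (sectioning from the free end, tension +): N_CD = 36 kN, N_BC = 36 kN, N_AB = 53 kN.
A_AB = 224.3 mm².
A_BC = 1479 mm².
A_CD = 155.2 mm².
δ_AB = 53000·876/(224.3·199000) = 1.04 mm
δ_BC = 36000·428/(1479·199000) = 0.05235 mm
δ_CD = 36000·342/(155.2·199000) = 0.3987 mm
δ = Σδ_i = 1.491 mm.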